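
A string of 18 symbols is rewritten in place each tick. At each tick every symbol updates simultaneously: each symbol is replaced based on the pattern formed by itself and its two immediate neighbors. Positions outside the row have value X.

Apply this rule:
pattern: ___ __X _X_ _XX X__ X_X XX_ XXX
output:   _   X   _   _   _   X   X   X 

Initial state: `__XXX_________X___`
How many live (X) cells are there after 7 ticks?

8

_X_XX________X___X
X_X_X_______X___X_
XX_X_______X___X_X
XXX_______X___X_X_
XXX______X___X_X_X
XXX_____X___X_X_X_
XXX____X___X_X_X_X
count of X: 8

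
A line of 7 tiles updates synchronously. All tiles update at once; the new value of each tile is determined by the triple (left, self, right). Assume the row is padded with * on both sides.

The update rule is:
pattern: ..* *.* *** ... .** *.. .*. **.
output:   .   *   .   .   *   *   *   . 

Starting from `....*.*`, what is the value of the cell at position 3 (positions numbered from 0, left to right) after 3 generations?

generation 1: *...***
generation 2: .*..*..
generation 3: ***.**.
position 3 holds .

.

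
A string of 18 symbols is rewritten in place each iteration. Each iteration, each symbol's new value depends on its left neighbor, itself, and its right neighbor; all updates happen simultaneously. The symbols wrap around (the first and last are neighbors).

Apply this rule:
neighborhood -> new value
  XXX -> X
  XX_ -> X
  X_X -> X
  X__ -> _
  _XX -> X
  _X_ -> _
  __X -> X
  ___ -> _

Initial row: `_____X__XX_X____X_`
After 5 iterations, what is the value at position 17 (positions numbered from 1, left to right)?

_

iteration 1: ____X__XXXX____X__
iteration 2: ___X__XXXXX___X___
iteration 3: __X__XXXXXX__X____
iteration 4: _X__XXXXXXX_X_____
iteration 5: X__XXXXXXXXX______
position 17 holds _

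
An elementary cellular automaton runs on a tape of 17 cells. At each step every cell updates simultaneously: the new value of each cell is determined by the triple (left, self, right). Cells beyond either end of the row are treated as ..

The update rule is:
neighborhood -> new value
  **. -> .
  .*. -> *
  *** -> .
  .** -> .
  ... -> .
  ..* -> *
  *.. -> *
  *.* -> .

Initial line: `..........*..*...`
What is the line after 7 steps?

...***........***

step 1: .........******..
step 2: ........*......*.
step 3: .......***....***
step 4: ......*...*..*...
step 5: .....***.******..
step 6: ....*..........*.
step 7: ...***........***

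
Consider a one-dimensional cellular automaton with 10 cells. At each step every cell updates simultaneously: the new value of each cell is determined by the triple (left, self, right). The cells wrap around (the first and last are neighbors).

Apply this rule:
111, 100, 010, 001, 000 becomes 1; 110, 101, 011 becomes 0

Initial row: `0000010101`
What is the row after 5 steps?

step 1: 1111110101
step 2: 1111100100
step 3: 0111011111
step 4: 0010001110
step 5: 1111110101

1111110101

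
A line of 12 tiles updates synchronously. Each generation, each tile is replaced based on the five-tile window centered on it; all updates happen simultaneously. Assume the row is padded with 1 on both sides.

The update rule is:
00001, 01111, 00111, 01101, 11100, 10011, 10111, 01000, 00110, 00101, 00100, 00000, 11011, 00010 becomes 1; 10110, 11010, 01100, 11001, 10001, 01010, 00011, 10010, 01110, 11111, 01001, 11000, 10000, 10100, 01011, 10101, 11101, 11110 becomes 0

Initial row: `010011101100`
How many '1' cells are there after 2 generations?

4

000110010001
000100011001
count of 1: 4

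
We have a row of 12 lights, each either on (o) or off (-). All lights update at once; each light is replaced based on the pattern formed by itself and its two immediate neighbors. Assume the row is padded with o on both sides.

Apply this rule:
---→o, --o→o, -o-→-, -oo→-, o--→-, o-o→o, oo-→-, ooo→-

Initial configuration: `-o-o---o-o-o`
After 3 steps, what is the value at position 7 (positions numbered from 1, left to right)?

o

step 1: o-o--oo-o-o-
step 2: -o--o--o-o-o
step 3: o--o--o-o-o-
position 7 holds o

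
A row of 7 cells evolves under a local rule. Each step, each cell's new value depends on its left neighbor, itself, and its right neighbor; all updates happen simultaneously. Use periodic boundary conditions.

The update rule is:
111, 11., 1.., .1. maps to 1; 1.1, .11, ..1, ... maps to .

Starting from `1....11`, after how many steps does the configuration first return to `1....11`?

7

step 1: 11....1
step 2: 111....
step 3: .111...
step 4: ..111..
step 5: ...111.
step 6: ....111
step 7: 1....11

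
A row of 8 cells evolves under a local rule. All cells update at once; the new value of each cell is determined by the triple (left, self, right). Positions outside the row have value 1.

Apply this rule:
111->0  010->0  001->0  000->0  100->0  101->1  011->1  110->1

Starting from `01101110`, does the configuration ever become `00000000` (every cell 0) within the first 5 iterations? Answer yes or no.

no

11111011
00001110
00001011
00000110
00000111
iteration 5 is 00000111, still not uniform 0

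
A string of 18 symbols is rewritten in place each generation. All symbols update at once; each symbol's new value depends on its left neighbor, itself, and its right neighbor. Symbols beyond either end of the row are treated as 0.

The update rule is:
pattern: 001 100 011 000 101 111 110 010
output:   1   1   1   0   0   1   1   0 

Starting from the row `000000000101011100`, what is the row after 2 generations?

generation 1: 000000001000011110
generation 2: 000000010100111111

000000010100111111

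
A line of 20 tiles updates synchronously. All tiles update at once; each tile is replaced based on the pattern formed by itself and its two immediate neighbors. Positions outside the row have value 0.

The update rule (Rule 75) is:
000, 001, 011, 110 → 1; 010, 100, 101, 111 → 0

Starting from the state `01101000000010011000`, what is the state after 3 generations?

00001010111001100011

generation 1: 11100011111100111011
generation 2: 10101110000101101011
generation 3: 00001010111001100011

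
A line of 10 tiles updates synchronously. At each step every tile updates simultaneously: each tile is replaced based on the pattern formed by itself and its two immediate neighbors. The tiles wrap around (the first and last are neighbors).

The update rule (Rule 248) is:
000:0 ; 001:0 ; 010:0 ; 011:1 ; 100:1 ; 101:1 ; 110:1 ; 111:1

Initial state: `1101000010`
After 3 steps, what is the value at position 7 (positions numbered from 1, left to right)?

1

1110100001
1111010001
1111101001
position 7 holds 1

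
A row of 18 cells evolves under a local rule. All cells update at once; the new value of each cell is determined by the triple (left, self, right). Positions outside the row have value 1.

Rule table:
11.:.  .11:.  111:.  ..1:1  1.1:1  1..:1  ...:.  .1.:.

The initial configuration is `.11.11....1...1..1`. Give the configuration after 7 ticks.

1..1..1..1.1.1.11.
.11.11.11.1.1.1..1
1..1..1..1.1.1.11.  (repeats tick 1; period 2)
tick 7: 1..1..1..1.1.1.11.

1..1..1..1.1.1.11.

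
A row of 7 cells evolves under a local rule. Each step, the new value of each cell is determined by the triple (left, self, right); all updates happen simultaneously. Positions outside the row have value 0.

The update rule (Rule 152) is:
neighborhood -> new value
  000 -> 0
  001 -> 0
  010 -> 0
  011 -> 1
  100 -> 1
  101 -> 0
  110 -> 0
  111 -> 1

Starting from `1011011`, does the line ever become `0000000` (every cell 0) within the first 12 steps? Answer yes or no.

yes

step 1: 0010010
step 2: 0001001
step 3: 0000100
step 4: 0000010
step 5: 0000001
step 6: 0000000
all cells are 0 at step 6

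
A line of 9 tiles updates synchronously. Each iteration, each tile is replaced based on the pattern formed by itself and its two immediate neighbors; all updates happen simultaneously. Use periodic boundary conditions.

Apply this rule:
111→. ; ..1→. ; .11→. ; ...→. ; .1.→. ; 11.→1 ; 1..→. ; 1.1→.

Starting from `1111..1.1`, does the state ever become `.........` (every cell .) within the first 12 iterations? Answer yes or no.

iteration 1: ...1.....
iteration 2: .........
all cells are . at iteration 2

yes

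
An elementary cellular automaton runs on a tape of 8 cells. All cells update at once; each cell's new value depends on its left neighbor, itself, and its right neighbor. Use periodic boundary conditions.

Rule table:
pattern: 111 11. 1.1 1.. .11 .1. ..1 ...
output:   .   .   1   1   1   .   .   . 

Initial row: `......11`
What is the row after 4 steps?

step 1: 1.....1.
step 2: .1.....1
step 3: 1.1.....
step 4: .1.1....

.1.1....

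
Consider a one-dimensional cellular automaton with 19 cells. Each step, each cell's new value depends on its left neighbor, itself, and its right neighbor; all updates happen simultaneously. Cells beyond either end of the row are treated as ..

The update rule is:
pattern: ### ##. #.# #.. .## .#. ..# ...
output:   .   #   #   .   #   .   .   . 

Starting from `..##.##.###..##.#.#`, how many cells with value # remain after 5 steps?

3

..#######.#..###.#.
..#.....##...#.##..
........##....###..
........##....#.#..
........##.....#...
count of #: 3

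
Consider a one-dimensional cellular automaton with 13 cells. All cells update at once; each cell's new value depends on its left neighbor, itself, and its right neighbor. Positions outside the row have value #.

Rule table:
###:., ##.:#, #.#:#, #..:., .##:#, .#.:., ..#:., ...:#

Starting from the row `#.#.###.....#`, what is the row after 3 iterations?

iteration 1: ##.##.#.###.#
iteration 2: .#####.##.###
iteration 3: ##...######..

##...######..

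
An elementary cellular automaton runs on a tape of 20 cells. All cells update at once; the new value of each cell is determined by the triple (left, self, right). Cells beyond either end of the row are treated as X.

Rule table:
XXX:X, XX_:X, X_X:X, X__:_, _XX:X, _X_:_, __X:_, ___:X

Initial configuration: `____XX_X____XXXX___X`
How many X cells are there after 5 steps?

18

step 1: _XX_XXX__XX_XXXX_X_X
step 2: XXXXXXX__XXXXXXXX_XX
step 3: XXXXXXX__XXXXXXXXXXX
step 4: XXXXXXX__XXXXXXXXXXX  (fixed point — unchanged through step 5)
count of X: 18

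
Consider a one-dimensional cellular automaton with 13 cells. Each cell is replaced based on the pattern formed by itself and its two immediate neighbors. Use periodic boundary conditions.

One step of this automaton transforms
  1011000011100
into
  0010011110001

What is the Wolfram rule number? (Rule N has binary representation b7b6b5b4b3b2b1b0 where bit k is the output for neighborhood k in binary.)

position 9: 111 → 0  (bit 7 = 0)
position 3: 110 → 0  (bit 6 = 0)
position 1: 101 → 0  (bit 5 = 0)
position 4: 100 → 0  (bit 4 = 0)
position 2: 011 → 1  (bit 3 = 1)
position 0: 010 → 0  (bit 2 = 0)
position 7: 001 → 1  (bit 1 = 1)
position 5: 000 → 1  (bit 0 = 1)
bits b7..b0 = 00001011 = 11

11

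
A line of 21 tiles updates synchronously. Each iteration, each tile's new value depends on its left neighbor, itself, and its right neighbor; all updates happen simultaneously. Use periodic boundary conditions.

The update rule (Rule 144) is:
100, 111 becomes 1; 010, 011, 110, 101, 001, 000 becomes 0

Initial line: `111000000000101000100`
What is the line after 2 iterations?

000010000000000010001

010100000000000100010
000010000000000010001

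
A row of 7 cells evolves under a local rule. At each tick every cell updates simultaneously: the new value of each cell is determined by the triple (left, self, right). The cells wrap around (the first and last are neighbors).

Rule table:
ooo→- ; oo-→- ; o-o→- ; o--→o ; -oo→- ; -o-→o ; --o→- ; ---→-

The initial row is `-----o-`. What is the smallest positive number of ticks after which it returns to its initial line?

14

tick 1: -----oo
tick 2: o------
tick 3: oo-----
tick 4: --o----
tick 5: --oo---
tick 6: ----o--
tick 7: ----oo-
tick 8: ------o
tick 9: o-----o
tick 10: -o-----
tick 11: -oo----
tick 12: ---o---
tick 13: ---oo--
tick 14: -----o-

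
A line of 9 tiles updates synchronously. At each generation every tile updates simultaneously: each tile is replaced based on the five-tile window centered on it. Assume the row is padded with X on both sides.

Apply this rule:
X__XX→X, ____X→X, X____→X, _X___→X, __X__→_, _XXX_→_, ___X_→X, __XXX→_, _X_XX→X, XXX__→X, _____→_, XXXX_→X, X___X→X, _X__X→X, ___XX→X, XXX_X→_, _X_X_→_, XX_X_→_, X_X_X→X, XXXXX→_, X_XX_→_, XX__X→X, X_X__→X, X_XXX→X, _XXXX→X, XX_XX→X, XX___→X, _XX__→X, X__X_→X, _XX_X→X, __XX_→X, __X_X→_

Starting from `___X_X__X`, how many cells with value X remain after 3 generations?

8

XXX__XXX_
_XXXX___X
XXXXXXXX_
count of X: 8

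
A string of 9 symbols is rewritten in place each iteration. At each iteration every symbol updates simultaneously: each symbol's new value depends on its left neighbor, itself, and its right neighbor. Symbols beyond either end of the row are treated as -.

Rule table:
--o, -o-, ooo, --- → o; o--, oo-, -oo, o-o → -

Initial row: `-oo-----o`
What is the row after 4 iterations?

o-ooooo-o

iteration 1: o---ooooo
iteration 2: o-oo-ooo-
iteration 3: o-----o--
iteration 4: o-ooooo-o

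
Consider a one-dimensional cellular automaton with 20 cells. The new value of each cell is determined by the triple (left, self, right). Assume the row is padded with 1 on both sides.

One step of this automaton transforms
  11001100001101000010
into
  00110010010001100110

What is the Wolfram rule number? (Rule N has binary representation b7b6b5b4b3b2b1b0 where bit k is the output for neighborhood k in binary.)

22

position 0: 111 → 0  (bit 7 = 0)
position 1: 110 → 0  (bit 6 = 0)
position 12: 101 → 0  (bit 5 = 0)
position 2: 100 → 1  (bit 4 = 1)
position 4: 011 → 0  (bit 3 = 0)
position 13: 010 → 1  (bit 2 = 1)
position 3: 001 → 1  (bit 1 = 1)
position 7: 000 → 0  (bit 0 = 0)
bits b7..b0 = 00010110 = 22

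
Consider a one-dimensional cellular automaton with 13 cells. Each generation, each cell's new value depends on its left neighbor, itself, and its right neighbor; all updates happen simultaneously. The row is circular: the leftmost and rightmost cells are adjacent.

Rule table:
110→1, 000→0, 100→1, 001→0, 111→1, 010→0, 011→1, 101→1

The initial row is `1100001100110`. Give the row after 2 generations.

generation 1: 1110001110111
generation 2: 1111001111111

1111001111111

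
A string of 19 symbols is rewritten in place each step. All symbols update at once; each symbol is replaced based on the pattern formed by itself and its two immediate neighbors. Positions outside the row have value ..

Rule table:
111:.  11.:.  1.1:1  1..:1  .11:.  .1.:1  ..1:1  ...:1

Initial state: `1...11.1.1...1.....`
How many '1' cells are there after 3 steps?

17

1111..1111111111111
....11.............
1111..1111111111111
count of 1: 17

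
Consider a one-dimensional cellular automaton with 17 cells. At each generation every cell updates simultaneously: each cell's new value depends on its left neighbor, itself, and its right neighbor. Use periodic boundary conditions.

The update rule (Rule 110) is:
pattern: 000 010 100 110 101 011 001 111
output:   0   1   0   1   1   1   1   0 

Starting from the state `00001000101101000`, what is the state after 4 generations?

11111001000111000

00011001111111000
00111011000001000
01101111000011000
11111001000111000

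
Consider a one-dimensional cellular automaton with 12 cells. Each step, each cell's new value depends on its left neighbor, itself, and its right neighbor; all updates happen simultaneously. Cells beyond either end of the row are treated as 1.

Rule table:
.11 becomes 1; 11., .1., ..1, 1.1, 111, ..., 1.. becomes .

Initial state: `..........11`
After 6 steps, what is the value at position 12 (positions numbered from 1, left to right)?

.

..........1.
............
............  (fixed point — unchanged through step 6)
position 12 holds .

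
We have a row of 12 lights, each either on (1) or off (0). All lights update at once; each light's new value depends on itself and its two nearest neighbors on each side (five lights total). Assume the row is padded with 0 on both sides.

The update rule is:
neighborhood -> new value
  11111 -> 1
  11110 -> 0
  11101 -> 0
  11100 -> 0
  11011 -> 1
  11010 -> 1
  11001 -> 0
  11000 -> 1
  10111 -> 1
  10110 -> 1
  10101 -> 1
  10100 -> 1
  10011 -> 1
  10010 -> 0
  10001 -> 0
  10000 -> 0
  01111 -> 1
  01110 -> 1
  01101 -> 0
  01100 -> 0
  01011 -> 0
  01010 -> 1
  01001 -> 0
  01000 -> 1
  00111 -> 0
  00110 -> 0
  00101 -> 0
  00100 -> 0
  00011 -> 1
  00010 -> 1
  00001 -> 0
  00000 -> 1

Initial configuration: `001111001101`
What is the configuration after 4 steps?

010011010101

step 1: 010100010011
step 2: 101110100100
step 3: 001101100010
step 4: 010011010101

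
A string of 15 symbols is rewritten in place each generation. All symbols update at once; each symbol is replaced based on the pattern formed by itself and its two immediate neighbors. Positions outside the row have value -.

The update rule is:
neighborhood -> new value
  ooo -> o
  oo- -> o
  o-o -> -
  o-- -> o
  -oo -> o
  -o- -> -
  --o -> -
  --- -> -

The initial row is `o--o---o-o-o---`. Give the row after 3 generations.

---o--o-------o

generation 1: -o--o-------o--
generation 2: --o--o-------o-
generation 3: ---o--o-------o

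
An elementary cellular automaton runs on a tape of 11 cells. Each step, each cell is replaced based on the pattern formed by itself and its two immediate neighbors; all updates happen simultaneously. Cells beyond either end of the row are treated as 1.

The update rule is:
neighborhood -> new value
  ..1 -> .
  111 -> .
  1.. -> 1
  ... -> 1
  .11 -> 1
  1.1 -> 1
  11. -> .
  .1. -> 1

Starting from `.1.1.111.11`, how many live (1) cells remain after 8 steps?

step 1: 111111..11.
step 2: ......1.1.1
step 3: 11111.11111
step 4: .....11....
step 5: 1111.1.111.
step 6: ....1111..1
step 7: 111.1...1.1
step 8: ...1111.111
count of 1: 7

7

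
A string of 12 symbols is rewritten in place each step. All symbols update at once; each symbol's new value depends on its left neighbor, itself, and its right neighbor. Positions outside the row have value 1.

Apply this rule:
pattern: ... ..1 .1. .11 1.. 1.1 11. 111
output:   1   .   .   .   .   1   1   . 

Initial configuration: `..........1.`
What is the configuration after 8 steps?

step 1: .11111111..1
step 2: 1.......1...
step 3: 1.11111...1.
step 4: 11....1.1..1
step 5: .1.11..1....
step 6: 1.1.1....11.
step 7: 11.1..11..11
step 8: .11....1....

.11....1....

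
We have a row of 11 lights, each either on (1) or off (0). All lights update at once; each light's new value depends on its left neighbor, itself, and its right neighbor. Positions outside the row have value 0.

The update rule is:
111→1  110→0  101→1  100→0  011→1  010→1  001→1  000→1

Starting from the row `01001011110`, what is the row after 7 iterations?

11100110011

11011111100
10111111001
11111110011
11111100110
11111001100
11110011001
11100110011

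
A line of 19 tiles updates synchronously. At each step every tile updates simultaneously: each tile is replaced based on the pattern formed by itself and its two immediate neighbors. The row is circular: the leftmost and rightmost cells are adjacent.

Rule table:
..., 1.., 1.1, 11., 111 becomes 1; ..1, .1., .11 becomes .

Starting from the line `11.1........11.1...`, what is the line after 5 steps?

.11..11.1111111..11

.11.1111111..11.11.
..11.1111111..11.11
1..11.1111111..11.1
11..11.1111111..11.
.11..11.1111111..11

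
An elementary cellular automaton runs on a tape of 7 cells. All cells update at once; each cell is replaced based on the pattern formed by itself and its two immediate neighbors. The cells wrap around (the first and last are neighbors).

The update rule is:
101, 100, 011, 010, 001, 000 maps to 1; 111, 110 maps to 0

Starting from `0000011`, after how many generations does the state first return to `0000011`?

14

1111110
1000001
0111111
1100000
1011111
0110000
1101111
0011000
1110111
0001100
1111011
0000110
1111101
0000011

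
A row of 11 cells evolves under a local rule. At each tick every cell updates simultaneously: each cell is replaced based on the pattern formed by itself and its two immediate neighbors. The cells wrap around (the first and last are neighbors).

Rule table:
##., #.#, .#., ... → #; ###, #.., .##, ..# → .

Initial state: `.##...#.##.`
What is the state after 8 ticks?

..#.#.##.#.
#.####.###.
##...##..##
.#.#..#....
.###..#.###
#..#..##..#
#..#...#...
#..#.#.#.#.

#..#.#.#.#.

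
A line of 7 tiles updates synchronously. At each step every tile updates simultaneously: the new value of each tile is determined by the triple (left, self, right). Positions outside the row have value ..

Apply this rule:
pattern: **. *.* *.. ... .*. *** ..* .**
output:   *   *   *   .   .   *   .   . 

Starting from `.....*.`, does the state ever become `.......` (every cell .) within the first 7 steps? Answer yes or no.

yes

step 1: ......*
step 2: .......
all cells are . at step 2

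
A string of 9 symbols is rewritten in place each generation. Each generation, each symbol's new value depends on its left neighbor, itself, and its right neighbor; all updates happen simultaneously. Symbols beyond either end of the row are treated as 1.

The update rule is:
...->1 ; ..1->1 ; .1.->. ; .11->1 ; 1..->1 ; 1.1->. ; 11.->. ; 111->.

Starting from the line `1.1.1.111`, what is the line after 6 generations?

......1..
111111.11
.......1.
1111111..
.......11
11111111.

11111111.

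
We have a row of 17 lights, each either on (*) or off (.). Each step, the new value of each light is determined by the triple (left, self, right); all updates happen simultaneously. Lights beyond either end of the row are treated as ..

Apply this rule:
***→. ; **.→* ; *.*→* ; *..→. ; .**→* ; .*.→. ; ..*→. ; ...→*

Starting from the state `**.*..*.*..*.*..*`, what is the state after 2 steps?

*.*.**...**...***

step 1: ***....*....*....
step 2: *.*.**...**...***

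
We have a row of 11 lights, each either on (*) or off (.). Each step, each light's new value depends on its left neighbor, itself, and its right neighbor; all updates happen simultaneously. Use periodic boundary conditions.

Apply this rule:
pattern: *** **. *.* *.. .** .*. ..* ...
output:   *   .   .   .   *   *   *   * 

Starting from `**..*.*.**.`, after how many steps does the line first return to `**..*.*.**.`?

step 1: *..**.*.*..
step 2: *.**..*.*.*
step 3: ..*..**.*.*
step 4: .**.**..*.*
step 5: .*..*..**.*
step 6: .*.**.**..*
step 7: .*.*..*..**
step 8: .*.*.**.**.
step 9: **.*.*..*..
step 10: *..*.*.**.*
step 11: ..**.*.*..*
step 12: .**..*.*.**
step 13: .*..**.*.*.
step 14: **.**..*.*.
step 15: *..*..**.*.
step 16: *.**.**..*.
step 17: *.*..*..**.
step 18: *.*.**.**..
step 19: *.*.*..*..*
step 20: ..*.*.**.**
step 21: .**.*.*..*.
step 22: **..*.*.**.

22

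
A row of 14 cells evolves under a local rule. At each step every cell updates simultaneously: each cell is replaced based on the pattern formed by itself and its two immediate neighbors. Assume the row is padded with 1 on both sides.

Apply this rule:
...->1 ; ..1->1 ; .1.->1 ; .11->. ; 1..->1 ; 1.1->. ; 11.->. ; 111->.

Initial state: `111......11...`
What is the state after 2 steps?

111......11...

...111111..111
111......11...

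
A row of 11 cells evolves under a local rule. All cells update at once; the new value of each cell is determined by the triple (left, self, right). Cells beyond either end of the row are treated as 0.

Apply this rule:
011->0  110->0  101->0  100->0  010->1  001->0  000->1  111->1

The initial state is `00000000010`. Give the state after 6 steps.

11111111010
01111110010
00111100010
10011001010
10000001010
10111101010

10111101010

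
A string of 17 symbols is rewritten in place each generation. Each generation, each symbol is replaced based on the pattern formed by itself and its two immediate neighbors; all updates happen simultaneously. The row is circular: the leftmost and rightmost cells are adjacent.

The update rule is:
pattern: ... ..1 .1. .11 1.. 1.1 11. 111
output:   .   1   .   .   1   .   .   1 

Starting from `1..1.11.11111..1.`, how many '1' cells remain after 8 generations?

4

generation 1: .11......111.11..
generation 2: 1..1....1.1....1.
generation 3: .11.1..1...1..1..
generation 4: 1....11.1.1.11.1.
generation 5: .1..1............
generation 6: 1.11.1...........
generation 7: ......1.........1
generation 8: 1....1.1.......1.
count of 1: 4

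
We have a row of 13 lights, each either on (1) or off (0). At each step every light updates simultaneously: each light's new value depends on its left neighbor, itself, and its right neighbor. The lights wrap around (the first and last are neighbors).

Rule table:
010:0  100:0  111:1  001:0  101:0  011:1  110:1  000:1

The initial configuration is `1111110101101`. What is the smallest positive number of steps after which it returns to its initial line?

2

1111110001101
1111110101101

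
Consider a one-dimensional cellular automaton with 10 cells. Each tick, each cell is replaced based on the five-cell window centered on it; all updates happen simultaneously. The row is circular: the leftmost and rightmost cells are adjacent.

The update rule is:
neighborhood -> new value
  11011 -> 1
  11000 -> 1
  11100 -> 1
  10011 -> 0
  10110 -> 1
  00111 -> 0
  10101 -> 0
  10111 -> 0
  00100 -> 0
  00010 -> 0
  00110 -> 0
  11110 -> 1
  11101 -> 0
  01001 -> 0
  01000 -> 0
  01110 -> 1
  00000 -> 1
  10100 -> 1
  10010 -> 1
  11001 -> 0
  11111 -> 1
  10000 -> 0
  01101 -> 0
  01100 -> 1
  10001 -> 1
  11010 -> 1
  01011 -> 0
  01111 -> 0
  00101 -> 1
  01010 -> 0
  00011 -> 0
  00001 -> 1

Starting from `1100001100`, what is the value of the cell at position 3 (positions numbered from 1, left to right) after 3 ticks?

0110100100
0001101001
0100011010
position 3 holds 0

0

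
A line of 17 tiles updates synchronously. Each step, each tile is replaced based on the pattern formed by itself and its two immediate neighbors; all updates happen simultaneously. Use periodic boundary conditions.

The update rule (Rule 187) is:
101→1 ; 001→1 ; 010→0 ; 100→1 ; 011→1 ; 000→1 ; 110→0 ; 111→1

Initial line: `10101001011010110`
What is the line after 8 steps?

01101011010101011

step 1: 01010110110101101
step 2: 10101101101011010
step 3: 01011011010110101
step 4: 10110110101101010
step 5: 01101101011010101
step 6: 11011010110101010
step 7: 10110101101010101
step 8: 01101011010101011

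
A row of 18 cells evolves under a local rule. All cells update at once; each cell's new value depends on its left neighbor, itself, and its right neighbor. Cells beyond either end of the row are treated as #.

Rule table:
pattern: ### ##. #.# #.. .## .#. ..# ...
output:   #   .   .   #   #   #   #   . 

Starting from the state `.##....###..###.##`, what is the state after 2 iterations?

.#.#..###.####..##
.#.#####..###.####

.#.#####..###.####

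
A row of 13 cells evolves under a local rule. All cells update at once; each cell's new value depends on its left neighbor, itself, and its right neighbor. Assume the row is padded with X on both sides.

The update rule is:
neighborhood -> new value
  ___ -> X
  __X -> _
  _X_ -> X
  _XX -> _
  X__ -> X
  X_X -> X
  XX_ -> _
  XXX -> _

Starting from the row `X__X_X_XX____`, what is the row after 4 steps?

XX____X____X_

_X_XXXX__XXX_
XXX____X____X
___XXX_XXXX__
XX____X____X_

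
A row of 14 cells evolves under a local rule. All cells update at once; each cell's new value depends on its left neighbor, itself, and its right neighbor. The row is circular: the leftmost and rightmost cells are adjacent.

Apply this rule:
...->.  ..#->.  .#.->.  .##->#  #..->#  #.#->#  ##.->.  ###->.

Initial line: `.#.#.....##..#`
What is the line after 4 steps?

#.#.#....#.#..
.#.#.#....#.#.
..#.#.#....#.#
#..#.#.#....#.

#..#.#.#....#.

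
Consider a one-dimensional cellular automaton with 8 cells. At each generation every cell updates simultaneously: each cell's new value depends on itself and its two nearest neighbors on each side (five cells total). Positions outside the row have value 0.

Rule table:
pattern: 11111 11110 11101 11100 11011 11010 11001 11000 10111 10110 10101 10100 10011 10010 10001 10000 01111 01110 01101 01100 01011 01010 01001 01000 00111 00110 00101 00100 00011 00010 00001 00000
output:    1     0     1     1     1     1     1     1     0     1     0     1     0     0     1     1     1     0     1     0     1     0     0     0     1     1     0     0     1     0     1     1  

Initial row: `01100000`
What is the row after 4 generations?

generation 1: 11011111
generation 2: 11101101
generation 3: 10111111
generation 4: 01011101

01011101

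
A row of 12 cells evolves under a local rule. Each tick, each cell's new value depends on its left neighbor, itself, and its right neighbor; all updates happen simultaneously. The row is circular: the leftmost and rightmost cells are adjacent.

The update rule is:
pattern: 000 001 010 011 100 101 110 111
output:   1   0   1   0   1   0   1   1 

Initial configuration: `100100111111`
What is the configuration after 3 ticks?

110110011111
110011001111
111001100111

111001100111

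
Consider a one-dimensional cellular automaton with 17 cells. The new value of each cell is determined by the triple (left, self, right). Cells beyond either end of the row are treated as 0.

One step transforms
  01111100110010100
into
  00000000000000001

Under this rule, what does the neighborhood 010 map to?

0

At position 12 the neighborhood is 010; the next row has 0 there.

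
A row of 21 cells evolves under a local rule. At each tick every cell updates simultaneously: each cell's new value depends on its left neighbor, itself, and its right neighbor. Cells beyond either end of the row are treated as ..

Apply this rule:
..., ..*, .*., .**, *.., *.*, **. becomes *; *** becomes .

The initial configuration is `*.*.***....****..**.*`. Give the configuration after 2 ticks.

*...***....****.....*

*****.******..*******
*...***....****.....*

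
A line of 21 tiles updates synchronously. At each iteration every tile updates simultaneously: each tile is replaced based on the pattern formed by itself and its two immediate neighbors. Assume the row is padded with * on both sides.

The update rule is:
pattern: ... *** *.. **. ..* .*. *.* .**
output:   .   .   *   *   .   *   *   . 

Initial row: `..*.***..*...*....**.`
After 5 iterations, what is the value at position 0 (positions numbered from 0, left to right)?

*.**..**.**..**....**
**.**..**.**..**.....
.**.**..**.**..**....
*.**.**..**.**..**...
**.**.**..**.**..**..
position 0 holds *

*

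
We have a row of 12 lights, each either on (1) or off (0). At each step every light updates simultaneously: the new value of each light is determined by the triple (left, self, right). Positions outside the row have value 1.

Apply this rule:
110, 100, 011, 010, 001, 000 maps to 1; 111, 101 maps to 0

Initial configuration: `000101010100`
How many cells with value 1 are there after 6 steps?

step 1: 111101010111
step 2: 000101010100  (repeats step 0; period 2)
step 6: 000101010100
count of 1: 4

4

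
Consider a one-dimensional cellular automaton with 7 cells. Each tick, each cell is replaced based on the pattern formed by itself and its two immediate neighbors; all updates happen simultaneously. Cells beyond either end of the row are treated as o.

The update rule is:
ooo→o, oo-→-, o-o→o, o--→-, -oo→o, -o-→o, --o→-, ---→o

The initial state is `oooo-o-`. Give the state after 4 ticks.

ooo-ooo
oo-oooo
o-ooooo
-oooooo

-oooooo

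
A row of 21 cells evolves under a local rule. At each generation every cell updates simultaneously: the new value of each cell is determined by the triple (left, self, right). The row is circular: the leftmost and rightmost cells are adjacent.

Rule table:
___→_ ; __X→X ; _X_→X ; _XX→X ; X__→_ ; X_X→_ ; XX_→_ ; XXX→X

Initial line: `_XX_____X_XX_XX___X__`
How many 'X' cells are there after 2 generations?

XX_____XX_X__X___XX__
X_____XX__X_XX__XX__X
count of X: 9

9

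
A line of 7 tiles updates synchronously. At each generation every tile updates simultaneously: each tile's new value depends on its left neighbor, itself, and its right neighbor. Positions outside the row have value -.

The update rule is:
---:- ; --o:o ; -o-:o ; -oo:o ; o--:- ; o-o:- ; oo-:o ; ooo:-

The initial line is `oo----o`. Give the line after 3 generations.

generation 1: oo---oo
generation 2: oo--ooo
generation 3: oo-oo-o

oo-oo-o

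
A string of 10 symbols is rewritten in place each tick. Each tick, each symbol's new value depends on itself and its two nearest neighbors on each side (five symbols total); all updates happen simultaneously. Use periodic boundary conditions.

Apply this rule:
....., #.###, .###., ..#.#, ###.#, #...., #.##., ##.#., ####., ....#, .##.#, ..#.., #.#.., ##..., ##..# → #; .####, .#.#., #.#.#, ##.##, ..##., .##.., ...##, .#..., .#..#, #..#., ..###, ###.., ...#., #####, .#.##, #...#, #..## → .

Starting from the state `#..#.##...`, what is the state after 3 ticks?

tick 1: #..#.#.#..
tick 2: #..#...#..
tick 3: #..#...#..

#..#...#..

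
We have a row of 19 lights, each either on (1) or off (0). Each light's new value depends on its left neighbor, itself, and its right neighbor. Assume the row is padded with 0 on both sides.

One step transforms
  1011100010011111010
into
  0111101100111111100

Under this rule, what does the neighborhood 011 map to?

1

At position 2 the neighborhood is 011; the next row has 1 there.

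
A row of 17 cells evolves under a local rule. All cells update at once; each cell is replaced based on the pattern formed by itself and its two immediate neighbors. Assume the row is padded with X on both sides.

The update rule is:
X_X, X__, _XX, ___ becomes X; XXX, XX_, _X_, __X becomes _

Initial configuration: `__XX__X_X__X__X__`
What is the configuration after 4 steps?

X_X_X__X_X__X__X_
_X_X_X__X_X__X__X
X_X_X_X__X_X__X_X
_X_X_X_X__X_X__XX

_X_X_X_X__X_X__XX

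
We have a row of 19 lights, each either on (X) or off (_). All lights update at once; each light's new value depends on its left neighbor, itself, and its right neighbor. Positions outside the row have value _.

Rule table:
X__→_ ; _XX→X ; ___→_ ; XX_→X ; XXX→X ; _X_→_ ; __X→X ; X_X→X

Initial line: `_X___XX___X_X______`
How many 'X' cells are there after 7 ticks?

9

X___XXX__X_X_______
___XXXX_X_X________
__XXXXXX_X_________
_XXXXXXXX__________
XXXXXXXXX__________
XXXXXXXXX__________  (fixed point — unchanged through tick 7)
count of X: 9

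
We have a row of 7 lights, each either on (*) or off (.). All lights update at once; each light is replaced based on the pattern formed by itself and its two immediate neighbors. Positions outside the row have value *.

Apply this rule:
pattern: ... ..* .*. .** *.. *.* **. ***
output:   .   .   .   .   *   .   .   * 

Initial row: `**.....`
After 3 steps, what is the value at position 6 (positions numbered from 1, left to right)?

*.*....
...*...
*...*..
position 6 holds .

.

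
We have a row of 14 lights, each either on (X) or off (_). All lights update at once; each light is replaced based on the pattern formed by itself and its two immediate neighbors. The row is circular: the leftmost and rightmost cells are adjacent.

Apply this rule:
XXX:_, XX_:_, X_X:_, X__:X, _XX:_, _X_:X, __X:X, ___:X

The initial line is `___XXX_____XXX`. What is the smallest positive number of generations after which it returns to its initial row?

2

XXX___XXXXX___
___XXX_____XXX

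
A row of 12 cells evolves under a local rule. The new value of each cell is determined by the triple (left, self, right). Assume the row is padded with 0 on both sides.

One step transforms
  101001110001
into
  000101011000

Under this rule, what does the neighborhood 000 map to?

At position 9 the neighborhood is 000; the next row has 0 there.

0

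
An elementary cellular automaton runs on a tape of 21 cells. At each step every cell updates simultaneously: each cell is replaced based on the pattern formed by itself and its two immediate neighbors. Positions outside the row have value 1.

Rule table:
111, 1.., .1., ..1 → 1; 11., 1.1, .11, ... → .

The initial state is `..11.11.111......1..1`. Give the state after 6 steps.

11.......1.1....1111.
1.1.....11.11..1.11..
..11...1.....111...11
11..1.111...1.1.1.1.1
1.111..1.1.11.1.1.1..
...1.111.1....1.1.111

...1.111.1....1.1.111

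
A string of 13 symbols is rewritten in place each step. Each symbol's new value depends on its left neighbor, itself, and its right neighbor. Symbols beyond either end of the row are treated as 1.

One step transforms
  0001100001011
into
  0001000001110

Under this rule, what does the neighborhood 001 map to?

0

At position 2 the neighborhood is 001; the next row has 0 there.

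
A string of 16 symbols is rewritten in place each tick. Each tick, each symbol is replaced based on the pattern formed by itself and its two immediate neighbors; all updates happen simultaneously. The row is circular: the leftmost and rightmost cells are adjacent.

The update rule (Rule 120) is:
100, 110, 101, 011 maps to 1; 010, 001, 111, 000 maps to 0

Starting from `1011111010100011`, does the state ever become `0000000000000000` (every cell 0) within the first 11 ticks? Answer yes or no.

tick 1: 1110001101010010
tick 2: 1011001110101001
tick 3: 1111101011010101
tick 4: 0000110111101011
tick 5: 1000111100110111
tick 6: 1100100110111100
tick 7: 1110010111100110
tick 8: 1011001100110111
tick 9: 1111101110111100
tick 10: 1000111011100110
tick 11: 0100101110110111
tick 11 is 0100101110110111, still not uniform 0

no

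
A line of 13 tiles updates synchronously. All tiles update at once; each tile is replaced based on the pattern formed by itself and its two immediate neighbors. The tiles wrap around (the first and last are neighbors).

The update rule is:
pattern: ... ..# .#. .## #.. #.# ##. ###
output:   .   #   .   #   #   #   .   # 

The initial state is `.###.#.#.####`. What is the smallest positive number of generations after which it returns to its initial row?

###.#.#.####.
##.#.#.####.#
#.#.#.####.##
.#.#.####.###
#.#.####.###.
.#.####.###.#
#.####.###.#.
.####.###.#.#
####.###.#.#.
###.###.#.#.#
##.###.#.#.##
#.###.#.#.###
.###.#.#.####

13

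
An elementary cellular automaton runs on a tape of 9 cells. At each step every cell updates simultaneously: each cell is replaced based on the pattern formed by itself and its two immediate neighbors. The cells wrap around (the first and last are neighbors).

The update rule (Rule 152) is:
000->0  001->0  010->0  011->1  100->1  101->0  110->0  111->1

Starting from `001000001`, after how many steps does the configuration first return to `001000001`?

9

step 1: 100100000
step 2: 010010000
step 3: 001001000
step 4: 000100100
step 5: 000010010
step 6: 000001001
step 7: 100000100
step 8: 010000010
step 9: 001000001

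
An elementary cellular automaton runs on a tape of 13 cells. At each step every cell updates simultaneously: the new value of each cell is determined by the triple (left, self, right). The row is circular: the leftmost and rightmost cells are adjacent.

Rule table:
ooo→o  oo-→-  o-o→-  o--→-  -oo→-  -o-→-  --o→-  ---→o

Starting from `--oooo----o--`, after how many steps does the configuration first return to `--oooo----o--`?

o--oo--oo---o
----------o--
ooooooooo---o
oooooooo--o--
-oooooo------
--oooo--ooooo
---oo----ooo-
oo----oo--o--
---oo--------
oo----ooooooo
o--oo--oooooo
--------ooooo
-oooooo--ooo-
--oooo----o--

14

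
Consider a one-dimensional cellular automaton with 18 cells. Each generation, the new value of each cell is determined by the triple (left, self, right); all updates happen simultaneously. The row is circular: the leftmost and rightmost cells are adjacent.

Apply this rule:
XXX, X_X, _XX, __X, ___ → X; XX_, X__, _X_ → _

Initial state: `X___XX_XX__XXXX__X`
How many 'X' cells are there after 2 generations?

11

__XXX_XX__XXXX__XX
_XXX_XX__XXXX__XX_
count of X: 11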